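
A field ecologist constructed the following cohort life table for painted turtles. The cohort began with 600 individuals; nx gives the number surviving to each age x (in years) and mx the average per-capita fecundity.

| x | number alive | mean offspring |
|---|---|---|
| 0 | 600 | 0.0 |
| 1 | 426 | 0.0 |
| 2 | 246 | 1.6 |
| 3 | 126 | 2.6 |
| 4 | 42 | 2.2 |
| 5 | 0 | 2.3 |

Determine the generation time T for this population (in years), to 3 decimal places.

lx = nx/n0 = nx/600: 1, 0.71, 0.41, 0.21, 0.07, 0
lx·mx: 0, 0, 0.656, 0.546, 0.154, 0 → R0 = 1.356
x·lx·mx: 0, 0, 1.312, 1.638, 0.616, 0 → Σ = 3.566
T = 3.566 / 1.356 = 2.629794… → 2.630

2.630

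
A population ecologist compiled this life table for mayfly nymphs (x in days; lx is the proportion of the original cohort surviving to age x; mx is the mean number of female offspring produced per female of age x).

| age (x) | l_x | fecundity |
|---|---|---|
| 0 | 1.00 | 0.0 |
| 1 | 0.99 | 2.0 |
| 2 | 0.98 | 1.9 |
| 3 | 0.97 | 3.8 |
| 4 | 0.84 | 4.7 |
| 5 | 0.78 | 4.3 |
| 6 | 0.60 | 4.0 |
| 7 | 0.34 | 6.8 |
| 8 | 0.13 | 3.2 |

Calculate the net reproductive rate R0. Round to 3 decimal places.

lx·mx by age: 0, 1.98, 1.862, 3.686, 3.948, 3.354, 2.4, 2.312, 0.416
R0 = Σ lx·mx = 19.958 → 19.958

19.958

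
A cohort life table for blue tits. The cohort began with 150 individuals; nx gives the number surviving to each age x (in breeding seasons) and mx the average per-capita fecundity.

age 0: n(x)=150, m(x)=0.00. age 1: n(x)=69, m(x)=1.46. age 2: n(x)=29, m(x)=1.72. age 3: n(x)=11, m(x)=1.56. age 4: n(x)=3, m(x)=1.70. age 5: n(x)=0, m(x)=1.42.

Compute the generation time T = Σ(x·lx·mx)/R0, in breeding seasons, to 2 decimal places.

1.58

lx = nx/n0 = nx/150: 1, 0.46, 0.19333…, 0.07333…, 0.02, 0
lx·mx: 0, 0.6716, 0.332533…, 0.1144…, 0.034, 0 → R0 = 1.152533…
x·lx·mx: 0, 0.6716, 0.665067…, 0.3432…, 0.136, 0 → Σ = 1.815867…
T = 1.815867… / 1.152533… = 1.575544… → 1.58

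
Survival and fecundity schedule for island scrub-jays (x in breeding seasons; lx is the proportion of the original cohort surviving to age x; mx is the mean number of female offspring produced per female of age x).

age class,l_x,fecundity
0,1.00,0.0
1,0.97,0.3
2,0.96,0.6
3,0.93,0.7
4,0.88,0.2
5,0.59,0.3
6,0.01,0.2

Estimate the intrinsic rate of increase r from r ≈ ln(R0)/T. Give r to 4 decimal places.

R0 = Σ lx·mx = 0 + 0.291 + 0.576 + 0.651 + 0.176 + 0.177 + 0.002 = 1.873
Σ x·lx·mx = 4.997; T = 4.997/1.873 = 2.66791…
r ≈ ln(R0)/T = ln(1.873)/2.66791… = 0.235218… → 0.2352

0.2352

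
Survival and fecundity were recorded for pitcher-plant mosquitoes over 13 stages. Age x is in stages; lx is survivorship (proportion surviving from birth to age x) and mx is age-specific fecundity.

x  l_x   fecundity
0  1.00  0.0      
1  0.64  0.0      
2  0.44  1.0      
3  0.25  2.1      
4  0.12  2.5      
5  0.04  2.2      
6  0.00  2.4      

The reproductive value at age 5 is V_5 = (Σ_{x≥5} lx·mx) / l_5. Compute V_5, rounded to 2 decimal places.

lx·mx for x ≥ 5: 0.088, 0 → sum = 0.088
V_5 = 0.088 / l_5 = 0.088 / 0.04 = 2.2 → 2.20

2.20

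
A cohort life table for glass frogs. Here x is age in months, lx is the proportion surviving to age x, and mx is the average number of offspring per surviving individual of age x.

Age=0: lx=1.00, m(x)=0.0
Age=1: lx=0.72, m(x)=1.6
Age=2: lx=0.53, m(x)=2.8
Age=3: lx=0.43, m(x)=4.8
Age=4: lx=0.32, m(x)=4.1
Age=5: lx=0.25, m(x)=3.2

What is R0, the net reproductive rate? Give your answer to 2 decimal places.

6.81

lx·mx by age: 0, 1.152, 1.484, 2.064, 1.312, 0.8
R0 = Σ lx·mx = 6.812 → 6.81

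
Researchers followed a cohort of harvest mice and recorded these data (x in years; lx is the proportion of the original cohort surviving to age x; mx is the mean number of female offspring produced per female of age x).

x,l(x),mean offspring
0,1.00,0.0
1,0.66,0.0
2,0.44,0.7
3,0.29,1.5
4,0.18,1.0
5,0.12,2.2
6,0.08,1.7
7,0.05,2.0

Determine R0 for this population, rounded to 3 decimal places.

lx·mx by age: 0, 0, 0.308, 0.435, 0.18, 0.264, 0.136, 0.1
R0 = Σ lx·mx = 1.423 → 1.423

1.423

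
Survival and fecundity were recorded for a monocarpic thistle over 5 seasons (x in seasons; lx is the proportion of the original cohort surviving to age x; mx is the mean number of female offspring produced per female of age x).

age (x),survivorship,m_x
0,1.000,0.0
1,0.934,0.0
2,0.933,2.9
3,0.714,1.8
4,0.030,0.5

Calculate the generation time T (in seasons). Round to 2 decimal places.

2.33

lx·mx: 0, 0, 2.7057, 1.2852, 0.015 → R0 = 4.0059
x·lx·mx: 0, 0, 5.4114, 3.8556, 0.06 → Σ = 9.327
T = 9.327 / 4.0059 = 2.328316… → 2.33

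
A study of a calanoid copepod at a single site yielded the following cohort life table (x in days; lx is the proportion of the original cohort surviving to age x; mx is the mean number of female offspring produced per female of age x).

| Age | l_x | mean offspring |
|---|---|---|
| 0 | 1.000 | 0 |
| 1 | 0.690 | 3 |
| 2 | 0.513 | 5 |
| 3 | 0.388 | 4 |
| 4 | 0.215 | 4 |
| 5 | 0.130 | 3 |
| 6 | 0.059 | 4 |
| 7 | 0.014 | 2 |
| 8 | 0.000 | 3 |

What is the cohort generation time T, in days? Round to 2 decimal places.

2.45

lx·mx: 0, 2.07, 2.565, 1.552, 0.86, 0.39, 0.236, 0.028, 0 → R0 = 7.701
x·lx·mx: 0, 2.07, 5.13, 4.656, 3.44, 1.95, 1.416, 0.196, 0 → Σ = 18.858
T = 18.858 / 7.701 = 2.448773… → 2.45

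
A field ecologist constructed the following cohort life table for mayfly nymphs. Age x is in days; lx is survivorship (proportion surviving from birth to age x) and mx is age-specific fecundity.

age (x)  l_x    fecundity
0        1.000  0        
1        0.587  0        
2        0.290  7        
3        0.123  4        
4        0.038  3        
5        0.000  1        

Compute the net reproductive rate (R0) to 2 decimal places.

lx·mx by age: 0, 0, 2.03, 0.492, 0.114, 0
R0 = Σ lx·mx = 2.636 → 2.64

2.64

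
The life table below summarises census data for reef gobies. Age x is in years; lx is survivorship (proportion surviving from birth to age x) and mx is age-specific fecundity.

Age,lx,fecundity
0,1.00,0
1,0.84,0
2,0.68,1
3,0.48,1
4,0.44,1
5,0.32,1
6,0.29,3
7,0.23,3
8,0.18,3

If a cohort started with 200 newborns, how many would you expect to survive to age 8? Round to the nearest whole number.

Expected survivors = N0 · l_8 = 200 × 0.18 = 36 → 36

36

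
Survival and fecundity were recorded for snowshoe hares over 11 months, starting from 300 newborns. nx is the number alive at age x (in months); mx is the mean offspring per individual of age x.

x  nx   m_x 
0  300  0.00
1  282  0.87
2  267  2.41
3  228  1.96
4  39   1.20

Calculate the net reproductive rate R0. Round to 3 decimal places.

lx = nx/n0 = nx/300: 1, 0.94, 0.89, 0.76, 0.13
lx·mx by age: 0, 0.8178, 2.1449, 1.4896, 0.156
R0 = Σ lx·mx = 4.6083 → 4.608

4.608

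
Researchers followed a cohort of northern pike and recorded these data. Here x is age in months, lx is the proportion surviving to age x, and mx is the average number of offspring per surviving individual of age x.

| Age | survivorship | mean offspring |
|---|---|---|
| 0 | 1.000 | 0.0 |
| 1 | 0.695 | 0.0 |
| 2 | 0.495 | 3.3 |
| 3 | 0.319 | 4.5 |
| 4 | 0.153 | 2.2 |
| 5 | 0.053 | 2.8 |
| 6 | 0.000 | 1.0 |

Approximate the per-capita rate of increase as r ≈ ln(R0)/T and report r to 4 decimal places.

R0 = Σ lx·mx = 0 + 0 + 1.6335 + 1.4355 + 0.3366 + 0.1484 + 0 = 3.554
Σ x·lx·mx = 9.6619; T = 9.6619/3.554 = 2.7186…
r ≈ ln(R0)/T = ln(3.554)/2.7186… = 0.466444… → 0.4664

0.4664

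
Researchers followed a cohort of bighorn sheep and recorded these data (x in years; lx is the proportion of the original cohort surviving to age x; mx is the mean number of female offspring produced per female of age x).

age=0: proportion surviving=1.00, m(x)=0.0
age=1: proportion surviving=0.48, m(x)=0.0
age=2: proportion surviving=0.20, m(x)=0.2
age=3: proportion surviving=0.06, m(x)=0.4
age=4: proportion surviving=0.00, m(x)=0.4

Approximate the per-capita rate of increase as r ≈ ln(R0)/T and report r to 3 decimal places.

-1.157

R0 = Σ lx·mx = 0 + 0 + 0.04 + 0.024 + 0 = 0.064
Σ x·lx·mx = 0.152; T = 0.152/0.064 = 2.375
r ≈ ln(R0)/T = ln(0.064)/2.375 = -1.15742… → -1.157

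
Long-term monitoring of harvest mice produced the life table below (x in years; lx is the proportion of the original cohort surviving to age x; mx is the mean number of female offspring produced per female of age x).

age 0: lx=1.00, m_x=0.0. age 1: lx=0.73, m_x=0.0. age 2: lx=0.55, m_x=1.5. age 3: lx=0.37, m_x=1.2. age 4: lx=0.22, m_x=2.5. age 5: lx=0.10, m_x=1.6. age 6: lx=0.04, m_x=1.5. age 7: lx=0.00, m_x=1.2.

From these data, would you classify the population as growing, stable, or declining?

growing

R0 = Σ lx·mx = 0 + 0 + 0.825 + 0.444 + 0.55 + 0.16 + 0.06 + 0 = 2.039
R0 > 1, so the population is growing.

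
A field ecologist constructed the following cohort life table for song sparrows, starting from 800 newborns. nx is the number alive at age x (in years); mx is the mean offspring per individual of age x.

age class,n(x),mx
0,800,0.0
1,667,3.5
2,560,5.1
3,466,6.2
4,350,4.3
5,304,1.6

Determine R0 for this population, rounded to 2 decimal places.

lx = nx/n0 = nx/800: 1, 0.83375, 0.7, 0.5825, 0.4375, 0.38
lx·mx by age: 0, 2.918125, 3.57, 3.6115, 1.88125, 0.608
R0 = Σ lx·mx = 12.588875 → 12.59

12.59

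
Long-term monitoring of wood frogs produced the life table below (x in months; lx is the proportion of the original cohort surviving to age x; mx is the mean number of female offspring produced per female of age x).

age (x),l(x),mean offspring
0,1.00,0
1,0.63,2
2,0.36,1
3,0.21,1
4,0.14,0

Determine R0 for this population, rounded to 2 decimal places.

1.83

lx·mx by age: 0, 1.26, 0.36, 0.21, 0
R0 = Σ lx·mx = 1.83 → 1.83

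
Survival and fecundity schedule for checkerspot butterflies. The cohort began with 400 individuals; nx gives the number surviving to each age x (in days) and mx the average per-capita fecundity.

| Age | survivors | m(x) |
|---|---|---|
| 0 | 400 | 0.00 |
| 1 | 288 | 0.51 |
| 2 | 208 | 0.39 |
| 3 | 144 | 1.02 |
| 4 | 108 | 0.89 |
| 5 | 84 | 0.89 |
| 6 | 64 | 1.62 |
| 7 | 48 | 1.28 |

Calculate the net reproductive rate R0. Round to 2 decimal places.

lx = nx/n0 = nx/400: 1, 0.72, 0.52, 0.36, 0.27, 0.21, 0.16, 0.12
lx·mx by age: 0, 0.3672, 0.2028, 0.3672, 0.2403, 0.1869, 0.2592, 0.1536
R0 = Σ lx·mx = 1.7772 → 1.78

1.78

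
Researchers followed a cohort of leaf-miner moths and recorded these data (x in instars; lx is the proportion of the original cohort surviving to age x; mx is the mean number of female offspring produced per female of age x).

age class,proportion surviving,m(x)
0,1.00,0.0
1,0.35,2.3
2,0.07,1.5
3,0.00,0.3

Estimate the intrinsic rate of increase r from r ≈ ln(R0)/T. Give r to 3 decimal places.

-0.085

R0 = Σ lx·mx = 0 + 0.805 + 0.105 + 0 = 0.91
Σ x·lx·mx = 1.015; T = 1.015/0.91 = 1.11538…
r ≈ ln(R0)/T = ln(0.91)/1.11538… = -0.08455… → -0.085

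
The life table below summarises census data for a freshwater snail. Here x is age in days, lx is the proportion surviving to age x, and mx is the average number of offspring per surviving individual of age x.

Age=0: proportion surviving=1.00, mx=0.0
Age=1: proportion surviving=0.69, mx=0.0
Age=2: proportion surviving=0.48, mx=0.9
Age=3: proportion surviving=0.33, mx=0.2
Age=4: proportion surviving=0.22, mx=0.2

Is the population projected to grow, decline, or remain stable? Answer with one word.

declining

R0 = Σ lx·mx = 0 + 0 + 0.432 + 0.066 + 0.044 = 0.542
R0 < 1, so the population is declining.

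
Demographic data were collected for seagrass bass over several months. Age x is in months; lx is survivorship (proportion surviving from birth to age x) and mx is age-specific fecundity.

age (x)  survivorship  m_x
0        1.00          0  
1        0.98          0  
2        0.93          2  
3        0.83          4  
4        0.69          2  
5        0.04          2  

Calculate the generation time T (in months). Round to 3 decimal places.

2.952

lx·mx: 0, 0, 1.86, 3.32, 1.38, 0.08 → R0 = 6.64
x·lx·mx: 0, 0, 3.72, 9.96, 5.52, 0.4 → Σ = 19.6
T = 19.6 / 6.64 = 2.951807… → 2.952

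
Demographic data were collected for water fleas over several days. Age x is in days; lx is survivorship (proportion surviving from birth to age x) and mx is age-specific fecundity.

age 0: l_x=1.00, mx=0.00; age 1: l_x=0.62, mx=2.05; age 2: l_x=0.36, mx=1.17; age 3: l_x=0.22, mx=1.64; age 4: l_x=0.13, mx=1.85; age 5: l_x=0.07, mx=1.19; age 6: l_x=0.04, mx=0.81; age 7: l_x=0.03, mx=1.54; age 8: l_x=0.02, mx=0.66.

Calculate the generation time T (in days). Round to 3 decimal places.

lx·mx: 0, 1.271, 0.4212, 0.3608, 0.2405, 0.0833, 0.0324, 0.0462, 0.0132 → R0 = 2.4686
x·lx·mx: 0, 1.271, 0.8424, 1.0824, 0.962, 0.4165, 0.1944, 0.3234, 0.1056 → Σ = 5.1977
T = 5.1977 / 2.4686 = 2.105525… → 2.106

2.106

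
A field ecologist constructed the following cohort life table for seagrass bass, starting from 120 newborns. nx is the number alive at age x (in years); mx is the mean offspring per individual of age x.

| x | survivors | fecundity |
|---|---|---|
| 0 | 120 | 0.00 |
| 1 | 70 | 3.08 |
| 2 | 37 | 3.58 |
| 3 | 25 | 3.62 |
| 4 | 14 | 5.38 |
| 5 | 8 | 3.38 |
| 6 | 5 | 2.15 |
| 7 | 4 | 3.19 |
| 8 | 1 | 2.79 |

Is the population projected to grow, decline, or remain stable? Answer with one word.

growing

lx = nx/n0 = nx/120: 1, 0.58333…, 0.30833…, 0.20833…, 0.11667…, 0.06667…, 0.04167…, 0.03333…, 0.00833…
R0 = Σ lx·mx = 0 + 1.796667… + 1.103833… + 0.754167… + 0.627667… + 0.225333… + 0.089583… + 0.106333… + 0.02325… = 4.726833…
R0 > 1, so the population is growing.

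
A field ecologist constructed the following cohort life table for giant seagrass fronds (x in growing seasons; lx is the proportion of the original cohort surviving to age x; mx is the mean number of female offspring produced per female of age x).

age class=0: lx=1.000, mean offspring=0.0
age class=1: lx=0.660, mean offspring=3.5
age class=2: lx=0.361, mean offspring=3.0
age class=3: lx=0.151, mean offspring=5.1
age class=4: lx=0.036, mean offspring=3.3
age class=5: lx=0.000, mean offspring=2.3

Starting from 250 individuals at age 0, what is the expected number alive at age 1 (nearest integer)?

Expected survivors = N0 · l_1 = 250 × 0.660 = 165 → 165

165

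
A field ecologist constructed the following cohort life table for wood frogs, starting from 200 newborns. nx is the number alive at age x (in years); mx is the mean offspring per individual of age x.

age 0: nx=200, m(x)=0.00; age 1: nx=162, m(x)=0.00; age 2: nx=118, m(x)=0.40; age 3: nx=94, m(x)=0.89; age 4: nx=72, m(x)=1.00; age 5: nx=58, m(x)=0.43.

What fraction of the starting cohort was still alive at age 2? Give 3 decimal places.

0.590

l_2 = n_2/n_0 = 118/200 = 0.59 → 0.590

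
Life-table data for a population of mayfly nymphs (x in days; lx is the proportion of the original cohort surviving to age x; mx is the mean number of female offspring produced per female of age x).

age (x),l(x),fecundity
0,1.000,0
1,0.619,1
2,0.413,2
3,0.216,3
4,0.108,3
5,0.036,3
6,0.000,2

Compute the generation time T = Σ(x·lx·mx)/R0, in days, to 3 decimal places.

2.396

lx·mx: 0, 0.619, 0.826, 0.648, 0.324, 0.108, 0 → R0 = 2.525
x·lx·mx: 0, 0.619, 1.652, 1.944, 1.296, 0.54, 0 → Σ = 6.051
T = 6.051 / 2.525 = 2.396436… → 2.396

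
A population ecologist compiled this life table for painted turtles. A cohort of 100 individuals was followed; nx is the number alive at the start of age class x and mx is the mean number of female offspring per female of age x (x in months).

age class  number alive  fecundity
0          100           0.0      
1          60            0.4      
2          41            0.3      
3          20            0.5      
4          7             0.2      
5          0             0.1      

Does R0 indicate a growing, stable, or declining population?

lx = nx/n0 = nx/100: 1, 0.6, 0.41, 0.2, 0.07, 0
R0 = Σ lx·mx = 0 + 0.24 + 0.123 + 0.1 + 0.014 + 0 = 0.477
R0 < 1, so the population is declining.

declining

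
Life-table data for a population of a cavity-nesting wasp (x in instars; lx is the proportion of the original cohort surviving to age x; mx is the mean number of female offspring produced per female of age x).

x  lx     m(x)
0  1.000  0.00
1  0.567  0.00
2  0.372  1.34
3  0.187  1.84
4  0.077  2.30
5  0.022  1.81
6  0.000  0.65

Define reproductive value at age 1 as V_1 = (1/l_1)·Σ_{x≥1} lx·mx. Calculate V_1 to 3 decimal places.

lx·mx for x ≥ 1: 0, 0.49848, 0.34408, 0.1771, 0.03982, 0 → sum = 1.05948
V_1 = 1.05948 / l_1 = 1.05948 / 0.567 = 1.868571… → 1.869

1.869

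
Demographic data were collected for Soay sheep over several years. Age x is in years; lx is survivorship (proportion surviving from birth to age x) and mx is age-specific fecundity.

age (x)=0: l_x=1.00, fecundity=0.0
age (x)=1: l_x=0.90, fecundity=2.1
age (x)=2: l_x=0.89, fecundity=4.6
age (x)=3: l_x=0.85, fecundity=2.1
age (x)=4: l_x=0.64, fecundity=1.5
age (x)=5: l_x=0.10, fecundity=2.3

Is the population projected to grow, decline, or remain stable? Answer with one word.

growing

R0 = Σ lx·mx = 0 + 1.89 + 4.094 + 1.785 + 0.96 + 0.23 = 8.959
R0 > 1, so the population is growing.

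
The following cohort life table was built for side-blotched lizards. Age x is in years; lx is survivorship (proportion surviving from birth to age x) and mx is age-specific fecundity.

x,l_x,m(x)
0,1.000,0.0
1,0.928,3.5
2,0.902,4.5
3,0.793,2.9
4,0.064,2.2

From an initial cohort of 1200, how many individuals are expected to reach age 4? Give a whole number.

Expected survivors = N0 · l_4 = 1200 × 0.064 = 76.8 → 77

77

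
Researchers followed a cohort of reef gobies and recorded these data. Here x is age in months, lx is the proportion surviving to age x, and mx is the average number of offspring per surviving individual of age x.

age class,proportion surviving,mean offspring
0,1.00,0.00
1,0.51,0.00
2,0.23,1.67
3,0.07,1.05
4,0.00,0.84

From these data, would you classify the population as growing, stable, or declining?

R0 = Σ lx·mx = 0 + 0 + 0.3841 + 0.0735 + 0 = 0.4576
R0 < 1, so the population is declining.

declining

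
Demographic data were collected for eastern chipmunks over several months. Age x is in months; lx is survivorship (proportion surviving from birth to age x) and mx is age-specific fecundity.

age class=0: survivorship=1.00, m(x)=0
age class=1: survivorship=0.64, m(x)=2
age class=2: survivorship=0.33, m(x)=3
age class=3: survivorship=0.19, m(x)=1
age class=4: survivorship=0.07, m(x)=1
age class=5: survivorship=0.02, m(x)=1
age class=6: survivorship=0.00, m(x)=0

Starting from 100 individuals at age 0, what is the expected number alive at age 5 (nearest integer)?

Expected survivors = N0 · l_5 = 100 × 0.02 = 2 → 2

2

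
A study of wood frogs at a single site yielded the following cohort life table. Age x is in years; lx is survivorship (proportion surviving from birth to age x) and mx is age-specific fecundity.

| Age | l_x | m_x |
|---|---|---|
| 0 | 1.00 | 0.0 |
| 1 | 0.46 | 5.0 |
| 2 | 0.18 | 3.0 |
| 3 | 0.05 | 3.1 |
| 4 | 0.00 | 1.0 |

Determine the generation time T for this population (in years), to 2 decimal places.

lx·mx: 0, 2.3, 0.54, 0.155, 0 → R0 = 2.995
x·lx·mx: 0, 2.3, 1.08, 0.465, 0 → Σ = 3.845
T = 3.845 / 2.995 = 1.283806… → 1.28

1.28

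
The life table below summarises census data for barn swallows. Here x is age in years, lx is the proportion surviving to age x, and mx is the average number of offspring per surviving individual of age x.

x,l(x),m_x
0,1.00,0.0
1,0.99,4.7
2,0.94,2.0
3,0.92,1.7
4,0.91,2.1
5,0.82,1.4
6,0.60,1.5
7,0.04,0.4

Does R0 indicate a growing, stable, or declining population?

growing

R0 = Σ lx·mx = 0 + 4.653 + 1.88 + 1.564 + 1.911 + 1.148 + 0.9 + 0.016 = 12.072
R0 > 1, so the population is growing.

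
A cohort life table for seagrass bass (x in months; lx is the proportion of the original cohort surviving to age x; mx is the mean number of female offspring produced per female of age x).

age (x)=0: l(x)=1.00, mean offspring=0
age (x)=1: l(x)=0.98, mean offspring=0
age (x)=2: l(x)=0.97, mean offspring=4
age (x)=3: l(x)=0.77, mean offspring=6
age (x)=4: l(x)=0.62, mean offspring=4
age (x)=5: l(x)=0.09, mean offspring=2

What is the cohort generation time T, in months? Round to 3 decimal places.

lx·mx: 0, 0, 3.88, 4.62, 2.48, 0.18 → R0 = 11.16
x·lx·mx: 0, 0, 7.76, 13.86, 9.92, 0.9 → Σ = 32.44
T = 32.44 / 11.16 = 2.90681… → 2.907

2.907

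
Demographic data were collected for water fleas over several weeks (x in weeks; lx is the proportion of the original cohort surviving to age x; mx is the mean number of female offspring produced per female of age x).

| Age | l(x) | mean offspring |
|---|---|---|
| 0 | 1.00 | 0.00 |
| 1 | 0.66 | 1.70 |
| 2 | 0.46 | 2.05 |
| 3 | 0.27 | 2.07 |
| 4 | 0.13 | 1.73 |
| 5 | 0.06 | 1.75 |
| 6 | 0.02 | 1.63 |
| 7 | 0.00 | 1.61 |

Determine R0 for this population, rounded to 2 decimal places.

lx·mx by age: 0, 1.122, 0.943, 0.5589, 0.2249, 0.105, 0.0326, 0
R0 = Σ lx·mx = 2.9864 → 2.99

2.99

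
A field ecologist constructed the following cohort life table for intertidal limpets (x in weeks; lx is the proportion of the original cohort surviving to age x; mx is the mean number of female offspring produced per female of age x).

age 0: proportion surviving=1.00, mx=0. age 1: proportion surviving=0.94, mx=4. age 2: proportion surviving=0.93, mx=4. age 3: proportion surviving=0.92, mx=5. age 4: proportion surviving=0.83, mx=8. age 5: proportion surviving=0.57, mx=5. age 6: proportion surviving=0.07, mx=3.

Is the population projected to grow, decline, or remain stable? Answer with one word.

growing

R0 = Σ lx·mx = 0 + 3.76 + 3.72 + 4.6 + 6.64 + 2.85 + 0.21 = 21.78
R0 > 1, so the population is growing.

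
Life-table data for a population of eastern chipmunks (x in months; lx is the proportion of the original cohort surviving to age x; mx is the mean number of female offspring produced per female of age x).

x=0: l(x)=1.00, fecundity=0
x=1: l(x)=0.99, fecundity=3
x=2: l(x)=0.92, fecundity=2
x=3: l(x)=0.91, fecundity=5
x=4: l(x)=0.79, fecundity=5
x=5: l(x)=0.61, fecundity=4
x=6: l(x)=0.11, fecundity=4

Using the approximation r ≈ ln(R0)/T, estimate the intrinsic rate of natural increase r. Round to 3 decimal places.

R0 = Σ lx·mx = 0 + 2.97 + 1.84 + 4.55 + 3.95 + 2.44 + 0.44 = 16.19
Σ x·lx·mx = 50.94; T = 50.94/16.19 = 3.14639…
r ≈ ln(R0)/T = ln(16.19)/3.14639… = 0.88495… → 0.885

0.885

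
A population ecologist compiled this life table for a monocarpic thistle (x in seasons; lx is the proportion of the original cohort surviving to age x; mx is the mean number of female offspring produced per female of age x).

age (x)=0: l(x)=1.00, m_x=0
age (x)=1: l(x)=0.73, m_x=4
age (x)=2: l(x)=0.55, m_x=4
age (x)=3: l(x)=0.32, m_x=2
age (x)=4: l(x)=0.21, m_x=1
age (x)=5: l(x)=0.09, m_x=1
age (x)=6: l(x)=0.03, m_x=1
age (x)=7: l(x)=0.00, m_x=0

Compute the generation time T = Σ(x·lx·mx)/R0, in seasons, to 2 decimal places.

1.76

lx·mx: 0, 2.92, 2.2, 0.64, 0.21, 0.09, 0.03, 0 → R0 = 6.09
x·lx·mx: 0, 2.92, 4.4, 1.92, 0.84, 0.45, 0.18, 0 → Σ = 10.71
T = 10.71 / 6.09 = 1.758621… → 1.76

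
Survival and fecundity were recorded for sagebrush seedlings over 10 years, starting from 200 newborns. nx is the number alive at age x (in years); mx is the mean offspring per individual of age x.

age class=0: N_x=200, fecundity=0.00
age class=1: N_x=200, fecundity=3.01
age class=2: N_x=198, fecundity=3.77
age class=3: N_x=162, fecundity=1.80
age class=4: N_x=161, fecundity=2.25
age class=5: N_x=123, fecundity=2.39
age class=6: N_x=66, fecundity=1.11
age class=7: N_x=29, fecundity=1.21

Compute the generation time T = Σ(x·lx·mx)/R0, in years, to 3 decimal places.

lx = nx/n0 = nx/200: 1, 1, 0.99, 0.81, 0.805, 0.615, 0.33, 0.145
lx·mx: 0, 3.01, 3.7323, 1.458, 1.81125, 1.46985, 0.3663, 0.17545 → R0 = 12.02315
x·lx·mx: 0, 3.01, 7.4646, 4.374, 7.245, 7.34925, 2.1978, 1.22815 → Σ = 32.8688
T = 32.8688 / 12.02315 = 2.733793… → 2.734

2.734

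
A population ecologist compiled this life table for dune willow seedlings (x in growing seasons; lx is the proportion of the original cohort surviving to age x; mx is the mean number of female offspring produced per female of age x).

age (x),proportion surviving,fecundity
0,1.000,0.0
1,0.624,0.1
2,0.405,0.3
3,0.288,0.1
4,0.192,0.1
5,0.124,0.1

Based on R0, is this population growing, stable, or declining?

declining

R0 = Σ lx·mx = 0 + 0.0624 + 0.1215 + 0.0288 + 0.0192 + 0.0124 = 0.2443
R0 < 1, so the population is declining.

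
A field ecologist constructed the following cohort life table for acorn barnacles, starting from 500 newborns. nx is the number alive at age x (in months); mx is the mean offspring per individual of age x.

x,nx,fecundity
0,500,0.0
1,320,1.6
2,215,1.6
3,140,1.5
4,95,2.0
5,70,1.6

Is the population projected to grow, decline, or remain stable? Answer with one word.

lx = nx/n0 = nx/500: 1, 0.64, 0.43, 0.28, 0.19, 0.14
R0 = Σ lx·mx = 0 + 1.024 + 0.688 + 0.42 + 0.38 + 0.224 = 2.736
R0 > 1, so the population is growing.

growing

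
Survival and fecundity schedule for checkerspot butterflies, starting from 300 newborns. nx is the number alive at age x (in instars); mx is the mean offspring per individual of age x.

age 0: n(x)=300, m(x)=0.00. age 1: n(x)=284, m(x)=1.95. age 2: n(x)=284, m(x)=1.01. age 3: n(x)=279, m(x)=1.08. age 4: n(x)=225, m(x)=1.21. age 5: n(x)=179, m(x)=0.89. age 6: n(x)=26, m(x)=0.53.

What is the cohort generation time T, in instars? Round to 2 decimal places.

2.52

lx = nx/n0 = nx/300: 1, 0.94667…, 0.94667…, 0.93, 0.75, 0.59667…, 0.08667…
lx·mx: 0, 1.846…, 0.956133…, 1.0044, 0.9075, 0.531033…, 0.045933… → R0 = 5.291…
x·lx·mx: 0, 1.846…, 1.912267…, 3.0132, 3.63, 2.655167…, 0.2756… → Σ = 13.332233…
T = 13.332233… / 5.291… = 2.519795… → 2.52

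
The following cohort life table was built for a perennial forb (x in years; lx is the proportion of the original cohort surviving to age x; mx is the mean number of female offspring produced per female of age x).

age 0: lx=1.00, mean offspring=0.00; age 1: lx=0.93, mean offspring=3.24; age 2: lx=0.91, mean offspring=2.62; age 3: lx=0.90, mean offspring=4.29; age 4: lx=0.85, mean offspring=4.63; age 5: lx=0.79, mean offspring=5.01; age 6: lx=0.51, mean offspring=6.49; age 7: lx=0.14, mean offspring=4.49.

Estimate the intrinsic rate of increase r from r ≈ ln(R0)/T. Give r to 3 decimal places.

0.812

R0 = Σ lx·mx = 0 + 3.0132 + 2.3842 + 3.861 + 3.9355 + 3.9579 + 3.3099 + 0.6286 = 21.0903
Σ x·lx·mx = 79.1557; T = 79.1557/21.0903 = 3.75318…
r ≈ ln(R0)/T = ln(21.0903)/3.75318… = 0.81233… → 0.812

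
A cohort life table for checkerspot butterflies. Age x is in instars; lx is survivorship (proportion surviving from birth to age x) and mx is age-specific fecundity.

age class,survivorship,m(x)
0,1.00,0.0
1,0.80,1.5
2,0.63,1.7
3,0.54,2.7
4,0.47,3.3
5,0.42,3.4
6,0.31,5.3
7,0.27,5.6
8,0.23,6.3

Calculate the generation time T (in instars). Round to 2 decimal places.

4.69

lx·mx: 0, 1.2, 1.071, 1.458, 1.551, 1.428, 1.643, 1.512, 1.449 → R0 = 11.312
x·lx·mx: 0, 1.2, 2.142, 4.374, 6.204, 7.14, 9.858, 10.584, 11.592 → Σ = 53.094
T = 53.094 / 11.312 = 4.6936… → 4.69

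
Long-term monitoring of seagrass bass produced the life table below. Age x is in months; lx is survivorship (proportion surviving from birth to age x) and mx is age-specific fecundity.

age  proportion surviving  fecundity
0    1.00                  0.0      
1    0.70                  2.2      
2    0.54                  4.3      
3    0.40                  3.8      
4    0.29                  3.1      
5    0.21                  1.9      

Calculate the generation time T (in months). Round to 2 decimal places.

lx·mx: 0, 1.54, 2.322, 1.52, 0.899, 0.399 → R0 = 6.68
x·lx·mx: 0, 1.54, 4.644, 4.56, 3.596, 1.995 → Σ = 16.335
T = 16.335 / 6.68 = 2.445359… → 2.45

2.45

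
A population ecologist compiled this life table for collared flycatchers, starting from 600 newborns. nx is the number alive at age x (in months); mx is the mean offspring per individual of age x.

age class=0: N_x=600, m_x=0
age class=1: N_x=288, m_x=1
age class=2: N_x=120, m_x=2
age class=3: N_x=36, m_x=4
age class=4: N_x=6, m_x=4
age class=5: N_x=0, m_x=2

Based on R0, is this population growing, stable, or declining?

growing

lx = nx/n0 = nx/600: 1, 0.48, 0.2, 0.06, 0.01, 0
R0 = Σ lx·mx = 0 + 0.48 + 0.4 + 0.24 + 0.04 + 0 = 1.16
R0 > 1, so the population is growing.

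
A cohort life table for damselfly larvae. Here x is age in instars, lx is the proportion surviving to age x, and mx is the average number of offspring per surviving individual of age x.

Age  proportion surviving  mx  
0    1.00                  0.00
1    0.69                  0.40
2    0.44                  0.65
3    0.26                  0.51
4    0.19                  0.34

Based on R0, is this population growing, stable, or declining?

declining

R0 = Σ lx·mx = 0 + 0.276 + 0.286 + 0.1326 + 0.0646 = 0.7592
R0 < 1, so the population is declining.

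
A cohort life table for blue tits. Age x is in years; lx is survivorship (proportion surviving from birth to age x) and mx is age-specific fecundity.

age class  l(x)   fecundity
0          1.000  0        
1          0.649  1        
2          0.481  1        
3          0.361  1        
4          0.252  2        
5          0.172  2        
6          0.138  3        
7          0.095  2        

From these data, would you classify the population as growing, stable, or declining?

R0 = Σ lx·mx = 0 + 0.649 + 0.481 + 0.361 + 0.504 + 0.344 + 0.414 + 0.19 = 2.943
R0 > 1, so the population is growing.

growing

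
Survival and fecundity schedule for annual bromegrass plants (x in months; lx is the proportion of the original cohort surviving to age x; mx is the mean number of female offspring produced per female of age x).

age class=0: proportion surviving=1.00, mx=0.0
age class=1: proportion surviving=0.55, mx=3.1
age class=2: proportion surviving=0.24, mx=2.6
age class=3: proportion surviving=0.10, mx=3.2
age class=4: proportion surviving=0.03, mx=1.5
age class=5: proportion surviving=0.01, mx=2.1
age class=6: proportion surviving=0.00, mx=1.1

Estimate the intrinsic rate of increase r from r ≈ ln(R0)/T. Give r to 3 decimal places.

R0 = Σ lx·mx = 0 + 1.705 + 0.624 + 0.32 + 0.045 + 0.021 + 0 = 2.715
Σ x·lx·mx = 4.198; T = 4.198/2.715 = 1.54622…
r ≈ ln(R0)/T = ln(2.715)/1.54622… = 0.64596… → 0.646

0.646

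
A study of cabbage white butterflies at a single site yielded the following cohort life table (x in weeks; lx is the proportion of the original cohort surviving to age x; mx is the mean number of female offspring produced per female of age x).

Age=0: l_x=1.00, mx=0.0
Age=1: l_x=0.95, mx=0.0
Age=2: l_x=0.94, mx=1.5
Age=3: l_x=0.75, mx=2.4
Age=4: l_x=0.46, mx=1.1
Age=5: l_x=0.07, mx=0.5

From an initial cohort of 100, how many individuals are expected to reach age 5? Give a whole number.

Expected survivors = N0 · l_5 = 100 × 0.07 = 7 → 7

7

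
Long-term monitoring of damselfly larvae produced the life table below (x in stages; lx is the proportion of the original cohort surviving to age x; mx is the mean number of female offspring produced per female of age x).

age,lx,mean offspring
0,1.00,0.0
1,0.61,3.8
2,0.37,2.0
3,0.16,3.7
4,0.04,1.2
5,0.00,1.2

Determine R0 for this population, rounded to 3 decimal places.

lx·mx by age: 0, 2.318, 0.74, 0.592, 0.048, 0
R0 = Σ lx·mx = 3.698 → 3.698

3.698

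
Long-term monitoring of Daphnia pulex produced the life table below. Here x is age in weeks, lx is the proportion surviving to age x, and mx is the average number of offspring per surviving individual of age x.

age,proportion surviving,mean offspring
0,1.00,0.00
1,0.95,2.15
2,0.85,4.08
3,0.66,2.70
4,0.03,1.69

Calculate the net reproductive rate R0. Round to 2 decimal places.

lx·mx by age: 0, 2.0425, 3.468, 1.782, 0.0507
R0 = Σ lx·mx = 7.3432 → 7.34

7.34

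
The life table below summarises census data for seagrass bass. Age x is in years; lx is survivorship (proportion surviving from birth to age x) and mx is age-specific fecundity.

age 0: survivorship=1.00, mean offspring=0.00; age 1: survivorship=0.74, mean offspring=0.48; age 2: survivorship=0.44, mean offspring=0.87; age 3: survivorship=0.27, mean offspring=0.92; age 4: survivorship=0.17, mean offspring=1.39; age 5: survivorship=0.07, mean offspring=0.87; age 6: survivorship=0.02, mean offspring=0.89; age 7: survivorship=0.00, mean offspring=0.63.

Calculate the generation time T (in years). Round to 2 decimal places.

lx·mx: 0, 0.3552, 0.3828, 0.2484, 0.2363, 0.0609, 0.0178, 0 → R0 = 1.3014
x·lx·mx: 0, 0.3552, 0.7656, 0.7452, 0.9452, 0.3045, 0.1068, 0 → Σ = 3.2225
T = 3.2225 / 1.3014 = 2.476179… → 2.48

2.48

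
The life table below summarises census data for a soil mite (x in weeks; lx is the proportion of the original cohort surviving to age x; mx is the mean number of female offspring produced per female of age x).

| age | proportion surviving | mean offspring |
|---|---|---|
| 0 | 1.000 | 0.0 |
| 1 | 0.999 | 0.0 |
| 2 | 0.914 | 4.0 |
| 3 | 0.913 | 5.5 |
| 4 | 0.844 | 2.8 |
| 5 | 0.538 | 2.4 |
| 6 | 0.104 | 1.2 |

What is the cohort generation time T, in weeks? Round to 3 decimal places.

lx·mx: 0, 0, 3.656, 5.0215, 2.3632, 1.2912, 0.1248 → R0 = 12.4567
x·lx·mx: 0, 0, 7.312, 15.0645, 9.4528, 6.456, 0.7488 → Σ = 39.0341
T = 39.0341 / 12.4567 = 3.133583… → 3.134

3.134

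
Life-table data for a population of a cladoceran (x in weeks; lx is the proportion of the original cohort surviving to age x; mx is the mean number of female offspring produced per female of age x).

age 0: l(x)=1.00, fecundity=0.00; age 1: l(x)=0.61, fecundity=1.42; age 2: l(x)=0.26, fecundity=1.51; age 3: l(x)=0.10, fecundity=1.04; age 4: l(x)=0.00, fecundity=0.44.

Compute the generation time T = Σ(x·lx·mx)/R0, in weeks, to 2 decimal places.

1.44

lx·mx: 0, 0.8662, 0.3926, 0.104, 0 → R0 = 1.3628
x·lx·mx: 0, 0.8662, 0.7852, 0.312, 0 → Σ = 1.9634
T = 1.9634 / 1.3628 = 1.44071… → 1.44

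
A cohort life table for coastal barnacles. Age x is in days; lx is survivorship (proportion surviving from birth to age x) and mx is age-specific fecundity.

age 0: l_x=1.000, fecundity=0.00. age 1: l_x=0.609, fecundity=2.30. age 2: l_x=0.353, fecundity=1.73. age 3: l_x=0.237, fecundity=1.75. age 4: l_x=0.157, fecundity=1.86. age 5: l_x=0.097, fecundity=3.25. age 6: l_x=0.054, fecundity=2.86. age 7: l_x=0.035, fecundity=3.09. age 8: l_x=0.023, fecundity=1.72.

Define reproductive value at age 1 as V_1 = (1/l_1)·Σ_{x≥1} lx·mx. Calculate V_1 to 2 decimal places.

lx·mx for x ≥ 1: 1.4007, 0.61069, 0.41475, 0.29202, 0.31525, 0.15444, 0.10815, 0.03956 → sum = 3.33556
V_1 = 3.33556 / l_1 = 3.33556 / 0.609 = 5.47711… → 5.48

5.48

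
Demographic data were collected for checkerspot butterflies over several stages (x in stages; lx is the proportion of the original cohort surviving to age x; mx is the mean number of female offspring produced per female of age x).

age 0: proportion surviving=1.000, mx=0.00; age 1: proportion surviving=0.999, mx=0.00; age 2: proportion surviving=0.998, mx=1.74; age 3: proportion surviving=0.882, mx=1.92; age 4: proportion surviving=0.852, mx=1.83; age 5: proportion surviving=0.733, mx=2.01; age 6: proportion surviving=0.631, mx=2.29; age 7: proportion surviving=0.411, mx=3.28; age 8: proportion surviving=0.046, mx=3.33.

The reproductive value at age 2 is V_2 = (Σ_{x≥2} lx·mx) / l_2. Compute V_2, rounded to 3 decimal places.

9.428

lx·mx for x ≥ 2: 1.73652, 1.69344, 1.55916, 1.47333, 1.44499, 1.34808, 0.15318 → sum = 9.4087
V_2 = 9.4087 / l_2 = 9.4087 / 0.998 = 9.427555… → 9.428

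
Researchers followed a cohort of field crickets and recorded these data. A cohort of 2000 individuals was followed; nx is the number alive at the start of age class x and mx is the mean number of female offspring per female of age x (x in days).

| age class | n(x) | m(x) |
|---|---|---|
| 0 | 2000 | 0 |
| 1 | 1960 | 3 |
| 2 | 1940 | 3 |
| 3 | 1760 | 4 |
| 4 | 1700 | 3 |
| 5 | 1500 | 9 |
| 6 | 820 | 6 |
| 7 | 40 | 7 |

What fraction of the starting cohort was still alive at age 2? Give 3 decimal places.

0.970

l_2 = n_2/n_0 = 1940/2000 = 0.97 → 0.970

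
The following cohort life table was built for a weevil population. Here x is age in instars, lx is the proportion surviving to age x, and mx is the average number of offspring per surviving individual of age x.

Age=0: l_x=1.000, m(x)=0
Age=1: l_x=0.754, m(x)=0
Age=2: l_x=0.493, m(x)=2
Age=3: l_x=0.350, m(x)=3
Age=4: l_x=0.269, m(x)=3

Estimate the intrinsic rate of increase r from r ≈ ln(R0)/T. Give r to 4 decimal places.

R0 = Σ lx·mx = 0 + 0 + 0.986 + 1.05 + 0.807 = 2.843
Σ x·lx·mx = 8.35; T = 8.35/2.843 = 2.93704…
r ≈ ln(R0)/T = ln(2.843)/2.93704… = 0.355753… → 0.3558

0.3558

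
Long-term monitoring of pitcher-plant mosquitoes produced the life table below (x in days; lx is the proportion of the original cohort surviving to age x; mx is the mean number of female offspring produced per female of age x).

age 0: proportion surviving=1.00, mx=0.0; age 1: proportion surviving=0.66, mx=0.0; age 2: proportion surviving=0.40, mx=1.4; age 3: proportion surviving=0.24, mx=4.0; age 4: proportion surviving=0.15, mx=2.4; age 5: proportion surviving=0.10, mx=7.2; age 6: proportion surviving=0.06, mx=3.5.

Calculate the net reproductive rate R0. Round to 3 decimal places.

2.810

lx·mx by age: 0, 0, 0.56, 0.96, 0.36, 0.72, 0.21
R0 = Σ lx·mx = 2.81 → 2.810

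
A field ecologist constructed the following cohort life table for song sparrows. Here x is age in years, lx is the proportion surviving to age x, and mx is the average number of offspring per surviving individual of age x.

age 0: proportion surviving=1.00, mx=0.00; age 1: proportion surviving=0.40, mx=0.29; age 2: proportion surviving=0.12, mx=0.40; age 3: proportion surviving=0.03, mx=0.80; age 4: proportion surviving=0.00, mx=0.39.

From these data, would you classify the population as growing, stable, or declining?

declining

R0 = Σ lx·mx = 0 + 0.116 + 0.048 + 0.024 + 0 = 0.188
R0 < 1, so the population is declining.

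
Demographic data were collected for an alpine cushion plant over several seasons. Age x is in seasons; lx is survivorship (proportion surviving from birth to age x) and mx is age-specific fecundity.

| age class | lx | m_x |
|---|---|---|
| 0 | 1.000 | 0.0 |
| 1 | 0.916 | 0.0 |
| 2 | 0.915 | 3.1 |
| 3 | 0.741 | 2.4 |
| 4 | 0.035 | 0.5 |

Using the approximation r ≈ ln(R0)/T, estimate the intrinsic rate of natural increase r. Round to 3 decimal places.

0.641

R0 = Σ lx·mx = 0 + 0 + 2.8365 + 1.7784 + 0.0175 = 4.6324
Σ x·lx·mx = 11.0782; T = 11.0782/4.6324 = 2.39146…
r ≈ ln(R0)/T = ln(4.6324)/2.39146… = 0.64106… → 0.641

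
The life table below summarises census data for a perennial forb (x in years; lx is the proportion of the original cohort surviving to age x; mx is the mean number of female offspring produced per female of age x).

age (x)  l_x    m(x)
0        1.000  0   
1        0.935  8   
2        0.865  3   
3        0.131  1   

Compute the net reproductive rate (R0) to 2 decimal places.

lx·mx by age: 0, 7.48, 2.595, 0.131
R0 = Σ lx·mx = 10.206 → 10.21

10.21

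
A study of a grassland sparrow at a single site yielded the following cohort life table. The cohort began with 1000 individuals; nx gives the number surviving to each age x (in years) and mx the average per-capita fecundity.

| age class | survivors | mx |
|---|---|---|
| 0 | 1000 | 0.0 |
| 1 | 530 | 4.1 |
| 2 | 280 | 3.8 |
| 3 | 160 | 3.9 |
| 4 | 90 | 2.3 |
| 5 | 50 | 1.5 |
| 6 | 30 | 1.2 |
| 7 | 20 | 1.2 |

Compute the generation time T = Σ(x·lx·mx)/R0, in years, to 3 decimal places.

1.846

lx = nx/n0 = nx/1000: 1, 0.53, 0.28, 0.16, 0.09, 0.05, 0.03, 0.02
lx·mx: 0, 2.173, 1.064, 0.624, 0.207, 0.075, 0.036, 0.024 → R0 = 4.203
x·lx·mx: 0, 2.173, 2.128, 1.872, 0.828, 0.375, 0.216, 0.168 → Σ = 7.76
T = 7.76 / 4.203 = 1.8463… → 1.846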